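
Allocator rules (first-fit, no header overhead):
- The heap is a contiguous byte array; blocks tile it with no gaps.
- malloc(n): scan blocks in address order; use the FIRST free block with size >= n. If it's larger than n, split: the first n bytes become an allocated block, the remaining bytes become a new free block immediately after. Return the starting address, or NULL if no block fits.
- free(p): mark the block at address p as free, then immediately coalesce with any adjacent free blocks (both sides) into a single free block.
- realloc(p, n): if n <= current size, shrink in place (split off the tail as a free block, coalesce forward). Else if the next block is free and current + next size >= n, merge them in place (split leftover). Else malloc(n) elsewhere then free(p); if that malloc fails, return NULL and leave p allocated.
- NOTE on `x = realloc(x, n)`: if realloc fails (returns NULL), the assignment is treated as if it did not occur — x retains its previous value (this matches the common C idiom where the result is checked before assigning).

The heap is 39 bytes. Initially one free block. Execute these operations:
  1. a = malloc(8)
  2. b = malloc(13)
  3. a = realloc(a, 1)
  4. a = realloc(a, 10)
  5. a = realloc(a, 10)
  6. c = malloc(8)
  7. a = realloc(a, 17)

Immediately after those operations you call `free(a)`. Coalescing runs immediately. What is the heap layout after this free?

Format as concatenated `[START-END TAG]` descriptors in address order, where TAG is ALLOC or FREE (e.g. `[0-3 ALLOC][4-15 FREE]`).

Answer: [0-7 ALLOC][8-20 ALLOC][21-38 FREE]

Derivation:
Op 1: a = malloc(8) -> a = 0; heap: [0-7 ALLOC][8-38 FREE]
Op 2: b = malloc(13) -> b = 8; heap: [0-7 ALLOC][8-20 ALLOC][21-38 FREE]
Op 3: a = realloc(a, 1) -> a = 0; heap: [0-0 ALLOC][1-7 FREE][8-20 ALLOC][21-38 FREE]
Op 4: a = realloc(a, 10) -> a = 21; heap: [0-7 FREE][8-20 ALLOC][21-30 ALLOC][31-38 FREE]
Op 5: a = realloc(a, 10) -> a = 21; heap: [0-7 FREE][8-20 ALLOC][21-30 ALLOC][31-38 FREE]
Op 6: c = malloc(8) -> c = 0; heap: [0-7 ALLOC][8-20 ALLOC][21-30 ALLOC][31-38 FREE]
Op 7: a = realloc(a, 17) -> a = 21; heap: [0-7 ALLOC][8-20 ALLOC][21-37 ALLOC][38-38 FREE]
free(a): a = 21 -> block [21-37 ALLOC]; mark free, coalesce with adjacent free neighbors -> [0-7 ALLOC][8-20 ALLOC][21-38 FREE]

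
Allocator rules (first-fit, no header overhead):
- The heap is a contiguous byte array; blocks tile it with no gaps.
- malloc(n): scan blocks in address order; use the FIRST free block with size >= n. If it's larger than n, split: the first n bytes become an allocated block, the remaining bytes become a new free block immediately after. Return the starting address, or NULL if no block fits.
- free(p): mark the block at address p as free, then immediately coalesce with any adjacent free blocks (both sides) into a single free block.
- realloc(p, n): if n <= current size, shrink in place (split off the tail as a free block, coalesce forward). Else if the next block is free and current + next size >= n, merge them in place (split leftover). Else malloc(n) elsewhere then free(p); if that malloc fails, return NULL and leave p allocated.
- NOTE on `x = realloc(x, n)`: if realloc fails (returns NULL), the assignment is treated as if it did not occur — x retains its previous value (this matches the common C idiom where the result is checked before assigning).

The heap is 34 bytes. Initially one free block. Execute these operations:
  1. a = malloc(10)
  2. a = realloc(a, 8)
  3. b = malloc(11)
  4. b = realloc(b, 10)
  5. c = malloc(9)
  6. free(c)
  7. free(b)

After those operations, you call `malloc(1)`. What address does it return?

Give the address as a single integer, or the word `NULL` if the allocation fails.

Answer: 8

Derivation:
Op 1: a = malloc(10) -> a = 0; heap: [0-9 ALLOC][10-33 FREE]
Op 2: a = realloc(a, 8) -> a = 0; heap: [0-7 ALLOC][8-33 FREE]
Op 3: b = malloc(11) -> b = 8; heap: [0-7 ALLOC][8-18 ALLOC][19-33 FREE]
Op 4: b = realloc(b, 10) -> b = 8; heap: [0-7 ALLOC][8-17 ALLOC][18-33 FREE]
Op 5: c = malloc(9) -> c = 18; heap: [0-7 ALLOC][8-17 ALLOC][18-26 ALLOC][27-33 FREE]
Op 6: free(c) -> (freed c); heap: [0-7 ALLOC][8-17 ALLOC][18-33 FREE]
Op 7: free(b) -> (freed b); heap: [0-7 ALLOC][8-33 FREE]
malloc(1): first-fit scan over [0-7 ALLOC][8-33 FREE] -> 8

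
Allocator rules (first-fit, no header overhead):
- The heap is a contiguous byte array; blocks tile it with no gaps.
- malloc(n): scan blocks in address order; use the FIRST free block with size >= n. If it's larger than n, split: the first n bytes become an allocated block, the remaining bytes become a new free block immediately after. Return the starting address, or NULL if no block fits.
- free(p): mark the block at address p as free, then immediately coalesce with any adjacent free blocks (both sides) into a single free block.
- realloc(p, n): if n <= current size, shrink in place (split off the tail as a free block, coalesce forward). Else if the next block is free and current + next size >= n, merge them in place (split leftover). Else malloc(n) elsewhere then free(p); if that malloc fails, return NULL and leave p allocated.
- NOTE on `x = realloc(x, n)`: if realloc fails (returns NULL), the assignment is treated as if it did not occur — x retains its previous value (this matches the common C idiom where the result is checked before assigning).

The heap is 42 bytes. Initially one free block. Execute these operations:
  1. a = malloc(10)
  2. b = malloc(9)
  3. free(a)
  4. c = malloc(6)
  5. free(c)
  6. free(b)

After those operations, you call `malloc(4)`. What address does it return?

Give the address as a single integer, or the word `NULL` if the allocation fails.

Answer: 0

Derivation:
Op 1: a = malloc(10) -> a = 0; heap: [0-9 ALLOC][10-41 FREE]
Op 2: b = malloc(9) -> b = 10; heap: [0-9 ALLOC][10-18 ALLOC][19-41 FREE]
Op 3: free(a) -> (freed a); heap: [0-9 FREE][10-18 ALLOC][19-41 FREE]
Op 4: c = malloc(6) -> c = 0; heap: [0-5 ALLOC][6-9 FREE][10-18 ALLOC][19-41 FREE]
Op 5: free(c) -> (freed c); heap: [0-9 FREE][10-18 ALLOC][19-41 FREE]
Op 6: free(b) -> (freed b); heap: [0-41 FREE]
malloc(4): first-fit scan over [0-41 FREE] -> 0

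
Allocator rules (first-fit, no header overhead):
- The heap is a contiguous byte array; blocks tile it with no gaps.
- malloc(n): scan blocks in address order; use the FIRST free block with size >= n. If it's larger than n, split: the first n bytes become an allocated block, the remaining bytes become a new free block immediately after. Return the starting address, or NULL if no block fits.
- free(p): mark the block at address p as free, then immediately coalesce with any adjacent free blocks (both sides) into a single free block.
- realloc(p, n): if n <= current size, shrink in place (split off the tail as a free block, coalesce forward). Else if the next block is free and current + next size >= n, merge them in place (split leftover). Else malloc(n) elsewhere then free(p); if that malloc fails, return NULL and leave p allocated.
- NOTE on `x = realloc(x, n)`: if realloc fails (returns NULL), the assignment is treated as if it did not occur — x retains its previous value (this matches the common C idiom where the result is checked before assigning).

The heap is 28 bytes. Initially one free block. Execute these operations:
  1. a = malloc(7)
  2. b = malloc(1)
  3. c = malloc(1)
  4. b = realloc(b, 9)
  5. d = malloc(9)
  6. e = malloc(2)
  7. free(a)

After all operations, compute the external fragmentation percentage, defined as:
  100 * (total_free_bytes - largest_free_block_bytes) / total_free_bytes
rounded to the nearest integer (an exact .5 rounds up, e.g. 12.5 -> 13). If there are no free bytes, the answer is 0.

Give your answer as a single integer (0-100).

Op 1: a = malloc(7) -> a = 0; heap: [0-6 ALLOC][7-27 FREE]
Op 2: b = malloc(1) -> b = 7; heap: [0-6 ALLOC][7-7 ALLOC][8-27 FREE]
Op 3: c = malloc(1) -> c = 8; heap: [0-6 ALLOC][7-7 ALLOC][8-8 ALLOC][9-27 FREE]
Op 4: b = realloc(b, 9) -> b = 9; heap: [0-6 ALLOC][7-7 FREE][8-8 ALLOC][9-17 ALLOC][18-27 FREE]
Op 5: d = malloc(9) -> d = 18; heap: [0-6 ALLOC][7-7 FREE][8-8 ALLOC][9-17 ALLOC][18-26 ALLOC][27-27 FREE]
Op 6: e = malloc(2) -> e = NULL; heap: [0-6 ALLOC][7-7 FREE][8-8 ALLOC][9-17 ALLOC][18-26 ALLOC][27-27 FREE]
Op 7: free(a) -> (freed a); heap: [0-7 FREE][8-8 ALLOC][9-17 ALLOC][18-26 ALLOC][27-27 FREE]
Free blocks: [8 1] total_free=9 largest=8 -> 100*(9-8)/9 = 100/9 ≈ 11.111 -> rounds to 11

Answer: 11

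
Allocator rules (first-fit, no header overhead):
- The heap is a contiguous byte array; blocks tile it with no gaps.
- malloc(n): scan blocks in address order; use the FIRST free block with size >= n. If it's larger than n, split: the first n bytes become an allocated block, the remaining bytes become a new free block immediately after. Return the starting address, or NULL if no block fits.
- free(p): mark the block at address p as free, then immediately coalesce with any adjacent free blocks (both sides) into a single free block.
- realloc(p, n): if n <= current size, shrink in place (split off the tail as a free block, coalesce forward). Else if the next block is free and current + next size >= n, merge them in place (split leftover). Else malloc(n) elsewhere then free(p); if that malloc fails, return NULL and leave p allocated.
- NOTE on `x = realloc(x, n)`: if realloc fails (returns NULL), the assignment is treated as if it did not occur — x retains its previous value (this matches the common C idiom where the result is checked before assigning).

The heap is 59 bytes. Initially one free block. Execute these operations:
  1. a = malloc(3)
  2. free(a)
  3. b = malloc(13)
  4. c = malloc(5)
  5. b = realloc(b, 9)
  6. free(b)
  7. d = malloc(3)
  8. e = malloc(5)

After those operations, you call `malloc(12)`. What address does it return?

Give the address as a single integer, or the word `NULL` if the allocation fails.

Answer: 18

Derivation:
Op 1: a = malloc(3) -> a = 0; heap: [0-2 ALLOC][3-58 FREE]
Op 2: free(a) -> (freed a); heap: [0-58 FREE]
Op 3: b = malloc(13) -> b = 0; heap: [0-12 ALLOC][13-58 FREE]
Op 4: c = malloc(5) -> c = 13; heap: [0-12 ALLOC][13-17 ALLOC][18-58 FREE]
Op 5: b = realloc(b, 9) -> b = 0; heap: [0-8 ALLOC][9-12 FREE][13-17 ALLOC][18-58 FREE]
Op 6: free(b) -> (freed b); heap: [0-12 FREE][13-17 ALLOC][18-58 FREE]
Op 7: d = malloc(3) -> d = 0; heap: [0-2 ALLOC][3-12 FREE][13-17 ALLOC][18-58 FREE]
Op 8: e = malloc(5) -> e = 3; heap: [0-2 ALLOC][3-7 ALLOC][8-12 FREE][13-17 ALLOC][18-58 FREE]
malloc(12): first-fit scan over [0-2 ALLOC][3-7 ALLOC][8-12 FREE][13-17 ALLOC][18-58 FREE] -> 18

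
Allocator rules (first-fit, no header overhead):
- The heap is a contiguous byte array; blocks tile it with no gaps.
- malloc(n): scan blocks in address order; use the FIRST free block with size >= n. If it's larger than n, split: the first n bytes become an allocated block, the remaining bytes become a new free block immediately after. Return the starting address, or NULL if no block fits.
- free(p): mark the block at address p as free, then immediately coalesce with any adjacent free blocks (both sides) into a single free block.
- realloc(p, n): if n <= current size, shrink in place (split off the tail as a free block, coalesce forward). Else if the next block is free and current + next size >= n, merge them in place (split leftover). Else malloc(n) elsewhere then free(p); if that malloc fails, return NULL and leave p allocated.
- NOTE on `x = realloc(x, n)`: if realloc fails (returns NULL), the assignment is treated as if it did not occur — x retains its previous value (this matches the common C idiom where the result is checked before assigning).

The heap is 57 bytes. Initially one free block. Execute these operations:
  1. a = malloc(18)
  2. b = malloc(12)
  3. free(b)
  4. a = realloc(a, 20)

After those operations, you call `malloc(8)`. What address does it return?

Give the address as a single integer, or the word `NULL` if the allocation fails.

Answer: 20

Derivation:
Op 1: a = malloc(18) -> a = 0; heap: [0-17 ALLOC][18-56 FREE]
Op 2: b = malloc(12) -> b = 18; heap: [0-17 ALLOC][18-29 ALLOC][30-56 FREE]
Op 3: free(b) -> (freed b); heap: [0-17 ALLOC][18-56 FREE]
Op 4: a = realloc(a, 20) -> a = 0; heap: [0-19 ALLOC][20-56 FREE]
malloc(8): first-fit scan over [0-19 ALLOC][20-56 FREE] -> 20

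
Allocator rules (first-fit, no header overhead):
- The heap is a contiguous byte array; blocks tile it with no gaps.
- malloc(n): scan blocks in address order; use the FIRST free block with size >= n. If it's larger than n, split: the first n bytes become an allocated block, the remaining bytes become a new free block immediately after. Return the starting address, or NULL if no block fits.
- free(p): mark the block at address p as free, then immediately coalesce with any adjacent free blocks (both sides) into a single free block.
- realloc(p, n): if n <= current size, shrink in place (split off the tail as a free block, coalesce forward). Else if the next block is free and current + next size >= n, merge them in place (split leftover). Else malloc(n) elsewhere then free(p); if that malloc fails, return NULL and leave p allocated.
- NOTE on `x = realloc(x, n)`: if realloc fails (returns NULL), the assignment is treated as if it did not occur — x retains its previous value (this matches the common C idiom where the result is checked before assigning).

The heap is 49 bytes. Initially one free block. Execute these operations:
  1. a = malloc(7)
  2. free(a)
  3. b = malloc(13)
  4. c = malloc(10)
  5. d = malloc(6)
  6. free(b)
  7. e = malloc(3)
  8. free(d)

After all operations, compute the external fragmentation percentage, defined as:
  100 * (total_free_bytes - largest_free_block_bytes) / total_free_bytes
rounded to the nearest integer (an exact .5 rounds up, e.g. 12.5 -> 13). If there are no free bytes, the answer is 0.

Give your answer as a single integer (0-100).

Op 1: a = malloc(7) -> a = 0; heap: [0-6 ALLOC][7-48 FREE]
Op 2: free(a) -> (freed a); heap: [0-48 FREE]
Op 3: b = malloc(13) -> b = 0; heap: [0-12 ALLOC][13-48 FREE]
Op 4: c = malloc(10) -> c = 13; heap: [0-12 ALLOC][13-22 ALLOC][23-48 FREE]
Op 5: d = malloc(6) -> d = 23; heap: [0-12 ALLOC][13-22 ALLOC][23-28 ALLOC][29-48 FREE]
Op 6: free(b) -> (freed b); heap: [0-12 FREE][13-22 ALLOC][23-28 ALLOC][29-48 FREE]
Op 7: e = malloc(3) -> e = 0; heap: [0-2 ALLOC][3-12 FREE][13-22 ALLOC][23-28 ALLOC][29-48 FREE]
Op 8: free(d) -> (freed d); heap: [0-2 ALLOC][3-12 FREE][13-22 ALLOC][23-48 FREE]
Free blocks: [10 26] total_free=36 largest=26 -> 100*(36-26)/36 = 1000/36 ≈ 27.778 -> rounds to 28

Answer: 28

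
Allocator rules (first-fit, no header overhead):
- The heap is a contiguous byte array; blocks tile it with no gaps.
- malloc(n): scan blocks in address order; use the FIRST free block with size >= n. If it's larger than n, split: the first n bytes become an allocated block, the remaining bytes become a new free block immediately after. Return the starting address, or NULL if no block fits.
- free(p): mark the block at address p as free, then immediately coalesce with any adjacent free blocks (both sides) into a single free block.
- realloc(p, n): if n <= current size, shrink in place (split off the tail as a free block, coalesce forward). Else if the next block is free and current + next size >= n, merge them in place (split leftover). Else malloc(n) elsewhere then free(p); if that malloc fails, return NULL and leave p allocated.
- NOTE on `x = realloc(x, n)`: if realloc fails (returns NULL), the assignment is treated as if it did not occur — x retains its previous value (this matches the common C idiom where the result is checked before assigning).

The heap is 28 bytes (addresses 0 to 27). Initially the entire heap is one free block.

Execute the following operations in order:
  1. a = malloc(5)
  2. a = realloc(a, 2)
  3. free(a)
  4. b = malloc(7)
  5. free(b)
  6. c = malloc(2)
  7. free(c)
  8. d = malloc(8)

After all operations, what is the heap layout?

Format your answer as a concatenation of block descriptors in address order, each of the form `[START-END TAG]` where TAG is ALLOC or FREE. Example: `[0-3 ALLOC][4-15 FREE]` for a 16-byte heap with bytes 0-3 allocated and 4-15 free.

Op 1: a = malloc(5) -> a = 0; heap: [0-4 ALLOC][5-27 FREE]
Op 2: a = realloc(a, 2) -> a = 0; heap: [0-1 ALLOC][2-27 FREE]
Op 3: free(a) -> (freed a); heap: [0-27 FREE]
Op 4: b = malloc(7) -> b = 0; heap: [0-6 ALLOC][7-27 FREE]
Op 5: free(b) -> (freed b); heap: [0-27 FREE]
Op 6: c = malloc(2) -> c = 0; heap: [0-1 ALLOC][2-27 FREE]
Op 7: free(c) -> (freed c); heap: [0-27 FREE]
Op 8: d = malloc(8) -> d = 0; heap: [0-7 ALLOC][8-27 FREE]

Answer: [0-7 ALLOC][8-27 FREE]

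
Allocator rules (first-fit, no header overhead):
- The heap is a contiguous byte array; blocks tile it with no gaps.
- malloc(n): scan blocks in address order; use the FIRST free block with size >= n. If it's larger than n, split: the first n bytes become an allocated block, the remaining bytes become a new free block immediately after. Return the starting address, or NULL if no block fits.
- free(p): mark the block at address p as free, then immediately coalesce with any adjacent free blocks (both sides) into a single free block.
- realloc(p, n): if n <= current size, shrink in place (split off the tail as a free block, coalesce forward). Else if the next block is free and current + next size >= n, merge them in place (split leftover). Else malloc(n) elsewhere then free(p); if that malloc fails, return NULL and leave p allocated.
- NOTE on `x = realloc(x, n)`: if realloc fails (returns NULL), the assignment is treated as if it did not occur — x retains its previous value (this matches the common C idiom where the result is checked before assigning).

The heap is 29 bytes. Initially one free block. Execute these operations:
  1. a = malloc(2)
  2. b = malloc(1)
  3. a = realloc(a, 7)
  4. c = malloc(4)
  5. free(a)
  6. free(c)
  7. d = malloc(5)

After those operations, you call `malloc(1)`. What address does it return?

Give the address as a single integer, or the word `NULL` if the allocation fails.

Op 1: a = malloc(2) -> a = 0; heap: [0-1 ALLOC][2-28 FREE]
Op 2: b = malloc(1) -> b = 2; heap: [0-1 ALLOC][2-2 ALLOC][3-28 FREE]
Op 3: a = realloc(a, 7) -> a = 3; heap: [0-1 FREE][2-2 ALLOC][3-9 ALLOC][10-28 FREE]
Op 4: c = malloc(4) -> c = 10; heap: [0-1 FREE][2-2 ALLOC][3-9 ALLOC][10-13 ALLOC][14-28 FREE]
Op 5: free(a) -> (freed a); heap: [0-1 FREE][2-2 ALLOC][3-9 FREE][10-13 ALLOC][14-28 FREE]
Op 6: free(c) -> (freed c); heap: [0-1 FREE][2-2 ALLOC][3-28 FREE]
Op 7: d = malloc(5) -> d = 3; heap: [0-1 FREE][2-2 ALLOC][3-7 ALLOC][8-28 FREE]
malloc(1): first-fit scan over [0-1 FREE][2-2 ALLOC][3-7 ALLOC][8-28 FREE] -> 0

Answer: 0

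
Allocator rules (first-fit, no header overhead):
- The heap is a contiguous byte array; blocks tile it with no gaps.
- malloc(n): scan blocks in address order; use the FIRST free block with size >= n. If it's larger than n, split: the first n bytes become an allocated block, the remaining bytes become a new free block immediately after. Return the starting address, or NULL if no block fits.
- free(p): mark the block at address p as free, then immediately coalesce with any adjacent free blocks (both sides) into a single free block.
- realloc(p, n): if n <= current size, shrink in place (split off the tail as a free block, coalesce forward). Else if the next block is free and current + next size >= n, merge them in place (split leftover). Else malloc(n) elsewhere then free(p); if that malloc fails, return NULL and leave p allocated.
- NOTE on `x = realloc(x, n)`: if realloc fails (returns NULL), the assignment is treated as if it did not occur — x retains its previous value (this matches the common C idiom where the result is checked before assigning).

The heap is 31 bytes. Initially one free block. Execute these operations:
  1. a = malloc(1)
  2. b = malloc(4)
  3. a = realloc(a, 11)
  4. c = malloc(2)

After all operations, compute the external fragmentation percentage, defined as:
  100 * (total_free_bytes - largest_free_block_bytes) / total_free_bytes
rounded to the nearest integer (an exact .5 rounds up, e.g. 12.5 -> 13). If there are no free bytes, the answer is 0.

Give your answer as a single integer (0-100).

Answer: 7

Derivation:
Op 1: a = malloc(1) -> a = 0; heap: [0-0 ALLOC][1-30 FREE]
Op 2: b = malloc(4) -> b = 1; heap: [0-0 ALLOC][1-4 ALLOC][5-30 FREE]
Op 3: a = realloc(a, 11) -> a = 5; heap: [0-0 FREE][1-4 ALLOC][5-15 ALLOC][16-30 FREE]
Op 4: c = malloc(2) -> c = 16; heap: [0-0 FREE][1-4 ALLOC][5-15 ALLOC][16-17 ALLOC][18-30 FREE]
Free blocks: [1 13] total_free=14 largest=13 -> 100*(14-13)/14 = 100/14 ≈ 7.143 -> rounds to 7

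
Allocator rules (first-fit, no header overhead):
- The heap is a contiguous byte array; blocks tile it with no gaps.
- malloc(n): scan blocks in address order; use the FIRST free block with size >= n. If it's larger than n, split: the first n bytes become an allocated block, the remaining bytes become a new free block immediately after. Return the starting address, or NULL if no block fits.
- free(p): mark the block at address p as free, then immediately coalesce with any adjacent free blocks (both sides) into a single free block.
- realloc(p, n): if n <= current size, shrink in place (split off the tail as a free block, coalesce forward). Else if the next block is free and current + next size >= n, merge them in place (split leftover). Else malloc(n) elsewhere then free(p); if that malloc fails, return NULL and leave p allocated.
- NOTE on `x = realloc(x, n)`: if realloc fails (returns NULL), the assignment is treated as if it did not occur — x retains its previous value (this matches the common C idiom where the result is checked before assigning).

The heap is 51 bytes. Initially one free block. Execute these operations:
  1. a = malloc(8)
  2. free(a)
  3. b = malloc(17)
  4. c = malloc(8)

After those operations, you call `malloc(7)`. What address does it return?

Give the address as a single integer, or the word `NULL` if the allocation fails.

Op 1: a = malloc(8) -> a = 0; heap: [0-7 ALLOC][8-50 FREE]
Op 2: free(a) -> (freed a); heap: [0-50 FREE]
Op 3: b = malloc(17) -> b = 0; heap: [0-16 ALLOC][17-50 FREE]
Op 4: c = malloc(8) -> c = 17; heap: [0-16 ALLOC][17-24 ALLOC][25-50 FREE]
malloc(7): first-fit scan over [0-16 ALLOC][17-24 ALLOC][25-50 FREE] -> 25

Answer: 25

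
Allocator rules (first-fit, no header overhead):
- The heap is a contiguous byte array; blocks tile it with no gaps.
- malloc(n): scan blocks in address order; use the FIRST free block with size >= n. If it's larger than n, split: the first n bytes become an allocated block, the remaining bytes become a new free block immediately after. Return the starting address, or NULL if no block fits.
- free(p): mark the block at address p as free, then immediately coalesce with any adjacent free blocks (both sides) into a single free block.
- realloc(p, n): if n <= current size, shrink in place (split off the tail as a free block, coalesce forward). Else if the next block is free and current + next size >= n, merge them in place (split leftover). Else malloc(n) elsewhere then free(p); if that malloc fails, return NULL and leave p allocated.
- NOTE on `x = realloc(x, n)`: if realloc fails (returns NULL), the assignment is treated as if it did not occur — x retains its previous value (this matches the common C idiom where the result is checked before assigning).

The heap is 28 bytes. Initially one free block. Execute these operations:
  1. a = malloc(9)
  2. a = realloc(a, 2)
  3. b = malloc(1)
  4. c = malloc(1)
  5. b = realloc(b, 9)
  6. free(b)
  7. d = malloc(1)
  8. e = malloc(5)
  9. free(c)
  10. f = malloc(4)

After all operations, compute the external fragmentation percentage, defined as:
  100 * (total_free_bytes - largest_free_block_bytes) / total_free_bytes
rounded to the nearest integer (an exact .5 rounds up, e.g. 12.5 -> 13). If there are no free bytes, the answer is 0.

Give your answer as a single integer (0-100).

Answer: 6

Derivation:
Op 1: a = malloc(9) -> a = 0; heap: [0-8 ALLOC][9-27 FREE]
Op 2: a = realloc(a, 2) -> a = 0; heap: [0-1 ALLOC][2-27 FREE]
Op 3: b = malloc(1) -> b = 2; heap: [0-1 ALLOC][2-2 ALLOC][3-27 FREE]
Op 4: c = malloc(1) -> c = 3; heap: [0-1 ALLOC][2-2 ALLOC][3-3 ALLOC][4-27 FREE]
Op 5: b = realloc(b, 9) -> b = 4; heap: [0-1 ALLOC][2-2 FREE][3-3 ALLOC][4-12 ALLOC][13-27 FREE]
Op 6: free(b) -> (freed b); heap: [0-1 ALLOC][2-2 FREE][3-3 ALLOC][4-27 FREE]
Op 7: d = malloc(1) -> d = 2; heap: [0-1 ALLOC][2-2 ALLOC][3-3 ALLOC][4-27 FREE]
Op 8: e = malloc(5) -> e = 4; heap: [0-1 ALLOC][2-2 ALLOC][3-3 ALLOC][4-8 ALLOC][9-27 FREE]
Op 9: free(c) -> (freed c); heap: [0-1 ALLOC][2-2 ALLOC][3-3 FREE][4-8 ALLOC][9-27 FREE]
Op 10: f = malloc(4) -> f = 9; heap: [0-1 ALLOC][2-2 ALLOC][3-3 FREE][4-8 ALLOC][9-12 ALLOC][13-27 FREE]
Free blocks: [1 15] total_free=16 largest=15 -> 100*(16-15)/16 = 100/16 = 6.25 -> rounds to 6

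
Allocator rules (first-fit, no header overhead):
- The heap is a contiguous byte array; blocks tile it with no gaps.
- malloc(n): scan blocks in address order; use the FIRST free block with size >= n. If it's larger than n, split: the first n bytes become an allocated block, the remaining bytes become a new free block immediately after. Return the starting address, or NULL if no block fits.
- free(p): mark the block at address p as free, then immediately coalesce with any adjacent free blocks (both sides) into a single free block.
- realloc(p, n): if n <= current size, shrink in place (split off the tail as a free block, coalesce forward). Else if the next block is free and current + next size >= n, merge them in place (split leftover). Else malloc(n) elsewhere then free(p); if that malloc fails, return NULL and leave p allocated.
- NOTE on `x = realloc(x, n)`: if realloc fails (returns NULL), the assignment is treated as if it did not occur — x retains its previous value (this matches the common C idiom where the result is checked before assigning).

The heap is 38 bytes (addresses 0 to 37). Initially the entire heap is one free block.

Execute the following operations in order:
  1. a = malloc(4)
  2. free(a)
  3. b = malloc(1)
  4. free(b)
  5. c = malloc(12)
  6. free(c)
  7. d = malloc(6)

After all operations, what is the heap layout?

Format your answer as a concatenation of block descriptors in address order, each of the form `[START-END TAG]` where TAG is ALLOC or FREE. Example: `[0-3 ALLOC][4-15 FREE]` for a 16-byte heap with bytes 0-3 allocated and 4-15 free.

Answer: [0-5 ALLOC][6-37 FREE]

Derivation:
Op 1: a = malloc(4) -> a = 0; heap: [0-3 ALLOC][4-37 FREE]
Op 2: free(a) -> (freed a); heap: [0-37 FREE]
Op 3: b = malloc(1) -> b = 0; heap: [0-0 ALLOC][1-37 FREE]
Op 4: free(b) -> (freed b); heap: [0-37 FREE]
Op 5: c = malloc(12) -> c = 0; heap: [0-11 ALLOC][12-37 FREE]
Op 6: free(c) -> (freed c); heap: [0-37 FREE]
Op 7: d = malloc(6) -> d = 0; heap: [0-5 ALLOC][6-37 FREE]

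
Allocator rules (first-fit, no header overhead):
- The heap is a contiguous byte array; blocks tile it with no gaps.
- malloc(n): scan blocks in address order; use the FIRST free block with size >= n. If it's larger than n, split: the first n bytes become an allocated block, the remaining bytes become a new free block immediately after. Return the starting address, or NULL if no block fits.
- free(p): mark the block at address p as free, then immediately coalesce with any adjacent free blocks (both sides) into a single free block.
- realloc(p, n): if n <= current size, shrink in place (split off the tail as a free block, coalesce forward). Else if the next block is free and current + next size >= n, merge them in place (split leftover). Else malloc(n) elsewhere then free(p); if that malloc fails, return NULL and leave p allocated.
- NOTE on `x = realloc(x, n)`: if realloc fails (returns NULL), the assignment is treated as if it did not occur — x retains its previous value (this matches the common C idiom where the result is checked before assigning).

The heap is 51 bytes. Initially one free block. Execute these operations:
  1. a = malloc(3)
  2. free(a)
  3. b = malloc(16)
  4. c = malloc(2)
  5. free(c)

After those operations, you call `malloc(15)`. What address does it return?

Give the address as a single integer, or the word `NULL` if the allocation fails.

Answer: 16

Derivation:
Op 1: a = malloc(3) -> a = 0; heap: [0-2 ALLOC][3-50 FREE]
Op 2: free(a) -> (freed a); heap: [0-50 FREE]
Op 3: b = malloc(16) -> b = 0; heap: [0-15 ALLOC][16-50 FREE]
Op 4: c = malloc(2) -> c = 16; heap: [0-15 ALLOC][16-17 ALLOC][18-50 FREE]
Op 5: free(c) -> (freed c); heap: [0-15 ALLOC][16-50 FREE]
malloc(15): first-fit scan over [0-15 ALLOC][16-50 FREE] -> 16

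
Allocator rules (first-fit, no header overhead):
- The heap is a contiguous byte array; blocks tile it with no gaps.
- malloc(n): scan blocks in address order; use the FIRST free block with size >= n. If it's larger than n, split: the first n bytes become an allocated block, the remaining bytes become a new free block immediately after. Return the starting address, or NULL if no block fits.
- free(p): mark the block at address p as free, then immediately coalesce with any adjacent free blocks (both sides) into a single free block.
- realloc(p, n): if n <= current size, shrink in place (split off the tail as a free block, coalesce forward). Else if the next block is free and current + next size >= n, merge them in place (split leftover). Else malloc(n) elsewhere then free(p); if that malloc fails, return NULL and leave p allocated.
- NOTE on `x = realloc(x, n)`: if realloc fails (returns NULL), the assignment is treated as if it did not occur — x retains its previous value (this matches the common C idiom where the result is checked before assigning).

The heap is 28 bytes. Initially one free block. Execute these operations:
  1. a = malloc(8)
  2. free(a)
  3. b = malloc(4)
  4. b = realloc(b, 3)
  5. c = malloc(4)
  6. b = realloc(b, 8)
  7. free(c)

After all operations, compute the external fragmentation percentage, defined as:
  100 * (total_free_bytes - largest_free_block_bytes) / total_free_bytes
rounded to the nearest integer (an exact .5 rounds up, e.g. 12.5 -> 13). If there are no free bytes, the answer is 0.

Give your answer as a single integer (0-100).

Op 1: a = malloc(8) -> a = 0; heap: [0-7 ALLOC][8-27 FREE]
Op 2: free(a) -> (freed a); heap: [0-27 FREE]
Op 3: b = malloc(4) -> b = 0; heap: [0-3 ALLOC][4-27 FREE]
Op 4: b = realloc(b, 3) -> b = 0; heap: [0-2 ALLOC][3-27 FREE]
Op 5: c = malloc(4) -> c = 3; heap: [0-2 ALLOC][3-6 ALLOC][7-27 FREE]
Op 6: b = realloc(b, 8) -> b = 7; heap: [0-2 FREE][3-6 ALLOC][7-14 ALLOC][15-27 FREE]
Op 7: free(c) -> (freed c); heap: [0-6 FREE][7-14 ALLOC][15-27 FREE]
Free blocks: [7 13] total_free=20 largest=13 -> 100*(20-13)/20 = 700/20 = 35

Answer: 35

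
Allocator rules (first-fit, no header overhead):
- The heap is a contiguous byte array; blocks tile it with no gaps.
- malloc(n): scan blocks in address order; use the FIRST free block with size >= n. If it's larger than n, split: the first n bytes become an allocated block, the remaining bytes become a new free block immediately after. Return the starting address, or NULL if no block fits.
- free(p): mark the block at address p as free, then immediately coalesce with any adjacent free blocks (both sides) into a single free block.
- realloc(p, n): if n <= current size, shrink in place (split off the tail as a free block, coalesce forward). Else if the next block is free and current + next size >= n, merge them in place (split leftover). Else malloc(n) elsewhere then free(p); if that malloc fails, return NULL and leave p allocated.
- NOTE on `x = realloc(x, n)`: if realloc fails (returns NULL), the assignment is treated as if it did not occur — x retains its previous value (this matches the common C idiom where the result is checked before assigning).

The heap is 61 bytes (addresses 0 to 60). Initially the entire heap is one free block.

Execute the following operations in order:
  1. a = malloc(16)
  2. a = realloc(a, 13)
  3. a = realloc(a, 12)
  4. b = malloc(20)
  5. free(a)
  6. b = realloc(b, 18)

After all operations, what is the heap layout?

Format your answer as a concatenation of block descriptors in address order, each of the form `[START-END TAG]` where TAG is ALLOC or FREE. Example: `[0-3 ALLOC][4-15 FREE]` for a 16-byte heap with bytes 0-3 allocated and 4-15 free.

Answer: [0-11 FREE][12-29 ALLOC][30-60 FREE]

Derivation:
Op 1: a = malloc(16) -> a = 0; heap: [0-15 ALLOC][16-60 FREE]
Op 2: a = realloc(a, 13) -> a = 0; heap: [0-12 ALLOC][13-60 FREE]
Op 3: a = realloc(a, 12) -> a = 0; heap: [0-11 ALLOC][12-60 FREE]
Op 4: b = malloc(20) -> b = 12; heap: [0-11 ALLOC][12-31 ALLOC][32-60 FREE]
Op 5: free(a) -> (freed a); heap: [0-11 FREE][12-31 ALLOC][32-60 FREE]
Op 6: b = realloc(b, 18) -> b = 12; heap: [0-11 FREE][12-29 ALLOC][30-60 FREE]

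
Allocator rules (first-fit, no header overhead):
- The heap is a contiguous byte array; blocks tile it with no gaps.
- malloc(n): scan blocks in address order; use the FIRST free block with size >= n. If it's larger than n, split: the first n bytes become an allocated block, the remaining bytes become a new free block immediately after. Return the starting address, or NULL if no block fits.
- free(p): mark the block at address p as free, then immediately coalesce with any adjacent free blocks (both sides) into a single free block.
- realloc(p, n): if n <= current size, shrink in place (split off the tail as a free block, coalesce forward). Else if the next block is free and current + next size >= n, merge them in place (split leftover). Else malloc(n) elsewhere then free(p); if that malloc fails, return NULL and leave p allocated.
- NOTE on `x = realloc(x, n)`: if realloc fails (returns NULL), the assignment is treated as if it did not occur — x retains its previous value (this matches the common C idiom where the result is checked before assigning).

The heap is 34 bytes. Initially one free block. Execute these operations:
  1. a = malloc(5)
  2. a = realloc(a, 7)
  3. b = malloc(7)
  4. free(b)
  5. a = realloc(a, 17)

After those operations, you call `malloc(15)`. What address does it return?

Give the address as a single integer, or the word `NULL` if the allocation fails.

Op 1: a = malloc(5) -> a = 0; heap: [0-4 ALLOC][5-33 FREE]
Op 2: a = realloc(a, 7) -> a = 0; heap: [0-6 ALLOC][7-33 FREE]
Op 3: b = malloc(7) -> b = 7; heap: [0-6 ALLOC][7-13 ALLOC][14-33 FREE]
Op 4: free(b) -> (freed b); heap: [0-6 ALLOC][7-33 FREE]
Op 5: a = realloc(a, 17) -> a = 0; heap: [0-16 ALLOC][17-33 FREE]
malloc(15): first-fit scan over [0-16 ALLOC][17-33 FREE] -> 17

Answer: 17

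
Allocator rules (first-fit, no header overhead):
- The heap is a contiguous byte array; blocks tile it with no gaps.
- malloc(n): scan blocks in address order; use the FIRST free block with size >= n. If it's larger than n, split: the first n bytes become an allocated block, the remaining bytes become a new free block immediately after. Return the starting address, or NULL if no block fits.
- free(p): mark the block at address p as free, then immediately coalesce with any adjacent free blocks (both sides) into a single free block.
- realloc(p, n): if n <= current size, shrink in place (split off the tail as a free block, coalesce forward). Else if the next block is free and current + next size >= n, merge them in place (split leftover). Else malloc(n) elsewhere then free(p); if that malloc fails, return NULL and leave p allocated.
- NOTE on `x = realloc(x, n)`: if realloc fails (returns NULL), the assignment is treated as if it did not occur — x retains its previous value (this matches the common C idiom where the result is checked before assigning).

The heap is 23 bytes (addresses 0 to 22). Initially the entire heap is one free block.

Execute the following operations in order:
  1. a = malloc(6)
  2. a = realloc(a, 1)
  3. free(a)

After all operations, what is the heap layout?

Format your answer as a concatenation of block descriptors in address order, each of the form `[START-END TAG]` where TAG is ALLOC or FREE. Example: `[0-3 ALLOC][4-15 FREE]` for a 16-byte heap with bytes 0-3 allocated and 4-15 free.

Op 1: a = malloc(6) -> a = 0; heap: [0-5 ALLOC][6-22 FREE]
Op 2: a = realloc(a, 1) -> a = 0; heap: [0-0 ALLOC][1-22 FREE]
Op 3: free(a) -> (freed a); heap: [0-22 FREE]

Answer: [0-22 FREE]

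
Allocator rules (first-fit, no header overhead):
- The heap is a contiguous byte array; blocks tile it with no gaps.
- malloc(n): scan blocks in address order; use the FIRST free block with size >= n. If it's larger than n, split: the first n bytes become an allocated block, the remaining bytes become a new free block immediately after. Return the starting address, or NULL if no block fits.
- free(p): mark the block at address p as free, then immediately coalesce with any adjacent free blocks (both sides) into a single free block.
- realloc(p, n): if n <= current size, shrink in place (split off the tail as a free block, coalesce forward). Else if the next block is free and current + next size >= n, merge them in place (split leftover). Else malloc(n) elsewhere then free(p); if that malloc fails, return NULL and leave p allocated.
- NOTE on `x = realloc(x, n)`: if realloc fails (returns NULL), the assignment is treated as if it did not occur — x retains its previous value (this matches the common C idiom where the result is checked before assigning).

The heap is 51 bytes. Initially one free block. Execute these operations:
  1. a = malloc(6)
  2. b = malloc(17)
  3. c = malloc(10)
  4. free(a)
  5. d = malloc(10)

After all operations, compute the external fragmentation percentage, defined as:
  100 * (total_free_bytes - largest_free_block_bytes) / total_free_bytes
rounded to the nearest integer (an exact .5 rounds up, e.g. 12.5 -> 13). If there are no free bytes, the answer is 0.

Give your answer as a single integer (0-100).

Op 1: a = malloc(6) -> a = 0; heap: [0-5 ALLOC][6-50 FREE]
Op 2: b = malloc(17) -> b = 6; heap: [0-5 ALLOC][6-22 ALLOC][23-50 FREE]
Op 3: c = malloc(10) -> c = 23; heap: [0-5 ALLOC][6-22 ALLOC][23-32 ALLOC][33-50 FREE]
Op 4: free(a) -> (freed a); heap: [0-5 FREE][6-22 ALLOC][23-32 ALLOC][33-50 FREE]
Op 5: d = malloc(10) -> d = 33; heap: [0-5 FREE][6-22 ALLOC][23-32 ALLOC][33-42 ALLOC][43-50 FREE]
Free blocks: [6 8] total_free=14 largest=8 -> 100*(14-8)/14 = 600/14 ≈ 42.857 -> rounds to 43

Answer: 43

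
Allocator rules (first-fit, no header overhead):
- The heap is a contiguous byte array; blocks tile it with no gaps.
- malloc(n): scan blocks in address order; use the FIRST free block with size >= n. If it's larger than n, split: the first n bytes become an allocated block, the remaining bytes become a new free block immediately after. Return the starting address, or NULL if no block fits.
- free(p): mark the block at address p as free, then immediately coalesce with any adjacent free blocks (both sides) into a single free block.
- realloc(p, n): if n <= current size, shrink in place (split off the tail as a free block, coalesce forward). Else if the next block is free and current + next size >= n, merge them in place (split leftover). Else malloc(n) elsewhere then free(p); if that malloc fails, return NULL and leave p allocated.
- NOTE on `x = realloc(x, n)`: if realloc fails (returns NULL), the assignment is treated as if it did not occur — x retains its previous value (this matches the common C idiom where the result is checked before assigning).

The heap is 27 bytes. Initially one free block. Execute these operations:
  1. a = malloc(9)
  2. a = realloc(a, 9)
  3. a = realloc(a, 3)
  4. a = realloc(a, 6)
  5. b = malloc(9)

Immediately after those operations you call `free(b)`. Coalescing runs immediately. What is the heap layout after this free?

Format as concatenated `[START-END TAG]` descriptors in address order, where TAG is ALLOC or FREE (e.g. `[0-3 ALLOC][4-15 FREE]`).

Op 1: a = malloc(9) -> a = 0; heap: [0-8 ALLOC][9-26 FREE]
Op 2: a = realloc(a, 9) -> a = 0; heap: [0-8 ALLOC][9-26 FREE]
Op 3: a = realloc(a, 3) -> a = 0; heap: [0-2 ALLOC][3-26 FREE]
Op 4: a = realloc(a, 6) -> a = 0; heap: [0-5 ALLOC][6-26 FREE]
Op 5: b = malloc(9) -> b = 6; heap: [0-5 ALLOC][6-14 ALLOC][15-26 FREE]
free(b): b = 6 -> block [6-14 ALLOC]; mark free, coalesce with adjacent free neighbors -> [0-5 ALLOC][6-26 FREE]

Answer: [0-5 ALLOC][6-26 FREE]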